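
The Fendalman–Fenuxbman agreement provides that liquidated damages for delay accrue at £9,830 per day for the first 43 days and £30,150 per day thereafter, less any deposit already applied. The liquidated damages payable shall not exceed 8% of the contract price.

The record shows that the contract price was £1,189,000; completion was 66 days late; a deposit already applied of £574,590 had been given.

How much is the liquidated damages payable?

£95,120

First 43 days: 43 × £9,830 = £422,690
Remaining days: (66 − 43) × £30,150 = £693,450
Accrued per-day damages: £422,690 + £693,450 = £1,116,140
Less deposit already applied: £1,116,140 − £574,590 = £541,550
Cap: 8% of £1,189,000 = £95,120
Cap at £95,120: £541,550 exceeds the cap → £95,120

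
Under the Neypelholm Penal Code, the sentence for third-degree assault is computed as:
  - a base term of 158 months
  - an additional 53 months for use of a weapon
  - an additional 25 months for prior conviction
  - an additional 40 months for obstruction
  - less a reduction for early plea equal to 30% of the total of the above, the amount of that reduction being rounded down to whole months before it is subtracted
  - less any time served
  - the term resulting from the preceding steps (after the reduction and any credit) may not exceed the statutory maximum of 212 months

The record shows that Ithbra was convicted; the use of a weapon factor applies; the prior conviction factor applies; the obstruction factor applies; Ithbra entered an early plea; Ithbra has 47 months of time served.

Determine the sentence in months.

Use of a weapon enhancement: +53 months
Prior conviction enhancement: +25 months
Obstruction enhancement: +40 months
Adjusted term: 158 months + 53 months + 25 months + 40 months = 276 months
Early plea reduction: 30% of 276 months = 82 months (rounded down)
After reduction: 276 − 82 = 194 months
Less time served: 194 months − 47 months = 147 months
Cap at 212 months: 147 months is within the cap, no reduction.

147 months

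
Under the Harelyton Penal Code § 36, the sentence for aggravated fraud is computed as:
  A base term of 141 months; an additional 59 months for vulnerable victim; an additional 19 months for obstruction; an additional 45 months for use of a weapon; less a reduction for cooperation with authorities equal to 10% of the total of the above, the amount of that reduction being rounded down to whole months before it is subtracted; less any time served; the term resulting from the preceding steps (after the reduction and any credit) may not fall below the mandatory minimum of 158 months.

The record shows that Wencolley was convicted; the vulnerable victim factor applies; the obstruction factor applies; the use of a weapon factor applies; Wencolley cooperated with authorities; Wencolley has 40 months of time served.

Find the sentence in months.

Sentence: 198 months

Vulnerable victim enhancement: +59 months
Obstruction enhancement: +19 months
Use of a weapon enhancement: +45 months
Adjusted term: 141 months + 59 months + 19 months + 45 months = 264 months
Cooperation with authorities reduction: 10% of 264 months = 26 months (rounded down)
After reduction: 264 − 26 = 238 months
Less time served: 238 months − 40 months = 198 months
Minimum 158 months: 198 months meets the minimum, no increase.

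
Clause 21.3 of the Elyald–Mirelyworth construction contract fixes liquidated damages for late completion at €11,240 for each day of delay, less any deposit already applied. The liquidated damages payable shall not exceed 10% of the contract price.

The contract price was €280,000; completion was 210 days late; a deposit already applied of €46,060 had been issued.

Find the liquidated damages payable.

Per-day damages: 210 × €11,240 = €2,360,400
Less deposit already applied: €2,360,400 − €46,060 = €2,314,340
Cap: 10% of €280,000 = €28,000
Cap at €28,000: €2,314,340 exceeds the cap → €28,000

Liquidated damages: €28,000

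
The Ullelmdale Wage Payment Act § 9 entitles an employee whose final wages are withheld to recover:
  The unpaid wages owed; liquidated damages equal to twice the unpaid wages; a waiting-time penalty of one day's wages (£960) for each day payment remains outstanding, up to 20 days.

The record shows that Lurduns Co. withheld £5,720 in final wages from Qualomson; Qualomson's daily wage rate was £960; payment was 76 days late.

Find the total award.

£36,360

Doubled: 2 × £5,720 = £11,440
Penalty days: min(76, 20) = 20
Waiting-time penalty: 20 × £960 = £19,200
Total award: £5,720 + £11,440 + £19,200 = £36,360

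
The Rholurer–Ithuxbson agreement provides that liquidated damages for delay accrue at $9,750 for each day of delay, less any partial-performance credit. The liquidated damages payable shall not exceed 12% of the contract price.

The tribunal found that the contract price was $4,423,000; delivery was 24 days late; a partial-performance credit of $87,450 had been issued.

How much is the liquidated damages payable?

Per-day damages: 24 × $9,750 = $234,000
Less partial-performance credit: $234,000 − $87,450 = $146,550
Cap: 12% of $4,423,000 = $530,760
Cap at $530,760: $146,550 is within the cap, no reduction.

$146,550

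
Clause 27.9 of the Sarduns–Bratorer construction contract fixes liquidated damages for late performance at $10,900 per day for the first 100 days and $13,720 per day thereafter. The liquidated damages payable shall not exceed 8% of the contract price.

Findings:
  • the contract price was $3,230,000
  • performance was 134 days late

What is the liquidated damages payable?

First 100 days: 100 × $10,900 = $1,090,000
Remaining days: (134 − 100) × $13,720 = $466,480
Accrued per-day damages: $1,090,000 + $466,480 = $1,556,480
Cap: 8% of $3,230,000 = $258,400
Cap at $258,400: $1,556,480 exceeds the cap → $258,400

$258,400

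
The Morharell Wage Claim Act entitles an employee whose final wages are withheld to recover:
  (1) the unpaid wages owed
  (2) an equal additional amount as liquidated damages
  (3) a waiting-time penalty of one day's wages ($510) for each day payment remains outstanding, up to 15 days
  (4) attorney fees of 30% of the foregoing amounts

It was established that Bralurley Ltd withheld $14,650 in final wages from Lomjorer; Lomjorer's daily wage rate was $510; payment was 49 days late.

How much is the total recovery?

$48,035

Liquidated damages (equal amount): $14,650
Penalty days: min(49, 15) = 15
Waiting-time penalty: 15 × $510 = $7,650
Subtotal: $14,650 + $14,650 + $7,650 = $36,950
Attorney fees: 30% of $36,950 = $11,085
Total award: $36,950 + $11,085 = $48,035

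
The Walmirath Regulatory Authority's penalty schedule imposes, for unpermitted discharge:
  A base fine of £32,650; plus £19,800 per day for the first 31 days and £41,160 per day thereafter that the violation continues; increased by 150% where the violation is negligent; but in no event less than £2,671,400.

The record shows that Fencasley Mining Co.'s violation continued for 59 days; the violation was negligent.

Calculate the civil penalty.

£4,497,325

First 31 days: 31 × £19,800 = £613,800
Remaining days: (59 − 31) × £41,160 = £1,152,480
Per-day component: £613,800 + £1,152,480 = £1,766,280
Base plus per-day: £32,650 + £1,766,280 = £1,798,930
Enhancement: 150% of £1,798,930 = £2,698,395
Enhanced fine: £1,798,930 + £2,698,395 = £4,497,325
Minimum £2,671,400: £4,497,325 meets the minimum, no increase.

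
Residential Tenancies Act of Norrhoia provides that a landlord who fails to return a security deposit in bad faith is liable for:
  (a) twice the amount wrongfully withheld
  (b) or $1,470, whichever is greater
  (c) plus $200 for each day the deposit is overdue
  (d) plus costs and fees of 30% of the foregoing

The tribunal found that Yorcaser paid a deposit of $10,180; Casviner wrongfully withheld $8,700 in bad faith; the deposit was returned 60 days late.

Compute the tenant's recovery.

$38,220

Doubled: 2 × $8,700 = $17,400
Minimum $1,470: $17,400 meets the minimum, no increase.
Late-return penalty: 60 × $200 = $12,000
Damages plus late penalty: $17,400 + $12,000 = $29,400
Costs and fees: 30% of $29,400 = $8,820
Total recovery: $29,400 + $8,820 = $38,220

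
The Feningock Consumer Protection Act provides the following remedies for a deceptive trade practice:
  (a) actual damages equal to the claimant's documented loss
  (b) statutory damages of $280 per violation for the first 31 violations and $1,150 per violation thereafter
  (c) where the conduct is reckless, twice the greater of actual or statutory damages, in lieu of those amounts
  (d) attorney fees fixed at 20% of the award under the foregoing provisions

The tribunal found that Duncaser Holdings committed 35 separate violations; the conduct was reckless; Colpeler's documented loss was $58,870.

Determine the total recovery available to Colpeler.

$141,288

First 31 violations: 31 × $280 = $8,680
Remaining violations: (35 − 31) × $1,150 = $4,600
Statutory damages: $8,680 + $4,600 = $13,280
Greater of actual damages ($58,870) or statutory damages ($13,280): $58,870
Doubled: 2 × $58,870 = $117,740
Attorney fees: 20% of $117,740 = $23,548
Total recovery: $117,740 + $23,548 = $141,288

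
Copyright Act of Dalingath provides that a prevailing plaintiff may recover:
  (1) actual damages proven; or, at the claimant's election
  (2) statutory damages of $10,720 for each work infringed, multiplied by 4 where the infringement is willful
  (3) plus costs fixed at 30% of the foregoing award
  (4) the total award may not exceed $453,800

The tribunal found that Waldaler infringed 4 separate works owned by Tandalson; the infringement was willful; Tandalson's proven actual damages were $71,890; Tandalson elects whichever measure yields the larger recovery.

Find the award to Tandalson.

Statutory damages: 4 × $10,720 = $42,880
Multiplied by 4: 4 × $42,880 = $171,520
Greater of actual damages ($71,890) or enhanced statutory damages ($171,520): $171,520
Costs: 30% of $171,520 = $51,456
Award plus costs: $171,520 + $51,456 = $222,976
Cap at $453,800: $222,976 is within the cap, no reduction.

Award: $222,976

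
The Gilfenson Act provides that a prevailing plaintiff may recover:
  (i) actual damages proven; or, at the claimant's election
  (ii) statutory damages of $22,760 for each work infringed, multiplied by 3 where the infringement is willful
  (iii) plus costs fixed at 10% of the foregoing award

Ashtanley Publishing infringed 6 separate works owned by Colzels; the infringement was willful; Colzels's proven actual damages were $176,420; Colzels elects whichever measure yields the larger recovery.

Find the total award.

Statutory damages: 6 × $22,760 = $136,560
Trebled: 3 × $136,560 = $409,680
Greater of actual damages ($176,420) or enhanced statutory damages ($409,680): $409,680
Costs: 10% of $409,680 = $40,968
Award plus costs: $409,680 + $40,968 = $450,648

$450,648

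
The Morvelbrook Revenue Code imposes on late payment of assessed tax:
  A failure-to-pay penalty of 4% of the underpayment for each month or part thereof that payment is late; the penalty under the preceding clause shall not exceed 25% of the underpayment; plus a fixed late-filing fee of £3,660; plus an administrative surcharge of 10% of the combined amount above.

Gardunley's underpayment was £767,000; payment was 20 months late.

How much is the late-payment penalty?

Accrued rate: 4% × 20 = 80%, capped at 25% → 25%
Failure-to-pay penalty: 25% of £767,000 = £191,750
Penalty before surcharge: £191,750 + £3,660 = £195,410
Administrative surcharge: 10% of £195,410 = £19,541
Total penalty: £195,410 + £19,541 = £214,951

£214,951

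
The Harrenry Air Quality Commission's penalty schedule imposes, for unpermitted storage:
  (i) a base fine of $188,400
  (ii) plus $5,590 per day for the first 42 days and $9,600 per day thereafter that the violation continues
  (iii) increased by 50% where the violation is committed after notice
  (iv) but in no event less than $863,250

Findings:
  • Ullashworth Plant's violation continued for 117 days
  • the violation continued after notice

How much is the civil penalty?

First 42 days: 42 × $5,590 = $234,780
Remaining days: (117 − 42) × $9,600 = $720,000
Per-day component: $234,780 + $720,000 = $954,780
Base plus per-day: $188,400 + $954,780 = $1,143,180
Enhancement: 50% of $1,143,180 = $571,590
Enhanced fine: $1,143,180 + $571,590 = $1,714,770
Minimum $863,250: $1,714,770 meets the minimum, no increase.

$1,714,770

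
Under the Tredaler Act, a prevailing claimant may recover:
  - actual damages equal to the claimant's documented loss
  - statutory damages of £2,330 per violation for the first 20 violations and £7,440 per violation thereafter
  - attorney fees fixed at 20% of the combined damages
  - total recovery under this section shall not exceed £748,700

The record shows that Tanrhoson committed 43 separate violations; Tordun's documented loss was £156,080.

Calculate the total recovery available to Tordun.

£448,560

First 20 violations: 20 × £2,330 = £46,600
Remaining violations: (43 − 20) × £7,440 = £171,120
Statutory damages: £46,600 + £171,120 = £217,720
Combined damages: £156,080 + £217,720 = £373,800
Attorney fees: 20% of £373,800 = £74,760
Total before cap: £373,800 + £74,760 = £448,560
Cap at £748,700: £448,560 is within the cap, no reduction.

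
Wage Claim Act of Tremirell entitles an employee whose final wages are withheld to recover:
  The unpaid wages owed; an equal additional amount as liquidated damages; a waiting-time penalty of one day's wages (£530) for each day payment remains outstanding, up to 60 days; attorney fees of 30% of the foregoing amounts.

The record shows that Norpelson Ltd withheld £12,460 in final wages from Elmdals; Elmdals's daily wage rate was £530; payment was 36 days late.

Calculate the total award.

£57,200

Liquidated damages (equal amount): £12,460
Penalty days: min(36, 60) = 36
Waiting-time penalty: 36 × £530 = £19,080
Subtotal: £12,460 + £12,460 + £19,080 = £44,000
Attorney fees: 30% of £44,000 = £13,200
Total award: £44,000 + £13,200 = £57,200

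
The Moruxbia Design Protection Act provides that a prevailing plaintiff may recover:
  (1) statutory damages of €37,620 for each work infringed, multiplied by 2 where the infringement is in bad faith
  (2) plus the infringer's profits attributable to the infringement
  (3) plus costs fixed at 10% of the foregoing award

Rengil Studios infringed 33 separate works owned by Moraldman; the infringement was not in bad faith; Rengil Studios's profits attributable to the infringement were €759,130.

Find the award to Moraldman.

Award: €2,200,649

Statutory damages: 33 × €37,620 = €1,241,460
Infringement not in bad faith: no ×2 enhancement.
Combined award: €1,241,460 + €759,130 = €2,000,590
Costs: 10% of €2,000,590 = €200,059
Award plus costs: €2,000,590 + €200,059 = €2,200,649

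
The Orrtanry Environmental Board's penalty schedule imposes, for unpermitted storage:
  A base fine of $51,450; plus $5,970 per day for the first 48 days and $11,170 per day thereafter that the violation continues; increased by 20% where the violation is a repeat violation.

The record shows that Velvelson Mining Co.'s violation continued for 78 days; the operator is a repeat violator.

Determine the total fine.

First 48 days: 48 × $5,970 = $286,560
Remaining days: (78 − 48) × $11,170 = $335,100
Per-day component: $286,560 + $335,100 = $621,660
Base plus per-day: $51,450 + $621,660 = $673,110
Enhancement: 20% of $673,110 = $134,622
Enhanced fine: $673,110 + $134,622 = $807,732

$807,732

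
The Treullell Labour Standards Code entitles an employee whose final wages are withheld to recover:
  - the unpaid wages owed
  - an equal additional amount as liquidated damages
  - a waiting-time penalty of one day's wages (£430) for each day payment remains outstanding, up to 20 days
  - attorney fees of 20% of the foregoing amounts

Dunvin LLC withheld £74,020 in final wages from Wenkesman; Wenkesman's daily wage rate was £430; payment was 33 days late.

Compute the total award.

Liquidated damages (equal amount): £74,020
Penalty days: min(33, 20) = 20
Waiting-time penalty: 20 × £430 = £8,600
Subtotal: £74,020 + £74,020 + £8,600 = £156,640
Attorney fees: 20% of £156,640 = £31,328
Total award: £156,640 + £31,328 = £187,968

£187,968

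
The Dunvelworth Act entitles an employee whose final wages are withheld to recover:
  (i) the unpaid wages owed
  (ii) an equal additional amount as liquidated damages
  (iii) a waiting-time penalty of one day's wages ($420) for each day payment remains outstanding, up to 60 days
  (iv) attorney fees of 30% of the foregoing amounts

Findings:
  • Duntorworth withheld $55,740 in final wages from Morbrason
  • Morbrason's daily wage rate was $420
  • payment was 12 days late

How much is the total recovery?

Liquidated damages (equal amount): $55,740
Penalty days: min(12, 60) = 12
Waiting-time penalty: 12 × $420 = $5,040
Subtotal: $55,740 + $55,740 + $5,040 = $116,520
Attorney fees: 30% of $116,520 = $34,956
Total award: $116,520 + $34,956 = $151,476

$151,476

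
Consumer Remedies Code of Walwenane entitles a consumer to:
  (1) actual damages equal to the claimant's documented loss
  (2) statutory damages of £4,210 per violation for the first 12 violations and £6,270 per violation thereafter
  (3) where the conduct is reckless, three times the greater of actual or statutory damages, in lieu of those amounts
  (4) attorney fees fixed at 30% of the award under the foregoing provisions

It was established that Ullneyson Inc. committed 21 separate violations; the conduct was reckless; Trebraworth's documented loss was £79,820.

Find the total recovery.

£417,105

First 12 violations: 12 × £4,210 = £50,520
Remaining violations: (21 − 12) × £6,270 = £56,430
Statutory damages: £50,520 + £56,430 = £106,950
Greater of actual damages (£79,820) or statutory damages (£106,950): £106,950
Trebled: 3 × £106,950 = £320,850
Attorney fees: 30% of £320,850 = £96,255
Total recovery: £320,850 + £96,255 = £417,105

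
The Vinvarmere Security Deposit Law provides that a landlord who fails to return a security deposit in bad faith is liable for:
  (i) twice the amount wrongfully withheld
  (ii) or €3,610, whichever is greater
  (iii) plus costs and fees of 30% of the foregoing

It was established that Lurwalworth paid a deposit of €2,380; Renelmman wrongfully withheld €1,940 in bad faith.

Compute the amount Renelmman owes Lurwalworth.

Doubled: 2 × €1,940 = €3,880
Minimum €3,610: €3,880 meets the minimum, no increase.
Costs and fees: 30% of €3,880 = €1,164
Total recovery: €3,880 + €1,164 = €5,044

Recovery: €5,044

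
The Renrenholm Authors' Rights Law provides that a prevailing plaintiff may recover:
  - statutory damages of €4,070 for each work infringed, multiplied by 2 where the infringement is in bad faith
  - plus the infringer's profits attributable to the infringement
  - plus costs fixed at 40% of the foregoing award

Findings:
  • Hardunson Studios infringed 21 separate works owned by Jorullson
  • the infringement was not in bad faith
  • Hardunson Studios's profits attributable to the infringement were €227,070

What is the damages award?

Statutory damages: 21 × €4,070 = €85,470
Infringement not in bad faith: no ×2 enhancement.
Combined award: €85,470 + €227,070 = €312,540
Costs: 40% of €312,540 = €125,016
Award plus costs: €312,540 + €125,016 = €437,556

€437,556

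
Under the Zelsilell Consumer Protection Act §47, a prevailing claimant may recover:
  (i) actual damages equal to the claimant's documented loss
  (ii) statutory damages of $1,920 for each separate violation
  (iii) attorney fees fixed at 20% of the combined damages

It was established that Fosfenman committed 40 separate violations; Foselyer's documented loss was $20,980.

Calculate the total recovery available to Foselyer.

Statutory damages: 40 × $1,920 = $76,800
Combined damages: $20,980 + $76,800 = $97,780
Attorney fees: 20% of $97,780 = $19,556
Total recovery: $97,780 + $19,556 = $117,336

$117,336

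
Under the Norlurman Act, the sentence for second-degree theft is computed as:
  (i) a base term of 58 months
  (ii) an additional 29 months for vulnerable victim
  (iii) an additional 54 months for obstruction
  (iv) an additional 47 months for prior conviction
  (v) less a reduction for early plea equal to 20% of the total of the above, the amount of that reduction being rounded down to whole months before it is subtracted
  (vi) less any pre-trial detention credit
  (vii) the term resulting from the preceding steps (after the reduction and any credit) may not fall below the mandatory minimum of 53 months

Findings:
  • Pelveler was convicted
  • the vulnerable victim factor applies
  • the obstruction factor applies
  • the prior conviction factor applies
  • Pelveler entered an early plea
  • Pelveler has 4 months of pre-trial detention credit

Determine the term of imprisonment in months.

Vulnerable victim enhancement: +29 months
Obstruction enhancement: +54 months
Prior conviction enhancement: +47 months
Adjusted term: 58 months + 29 months + 54 months + 47 months = 188 months
Early plea reduction: 20% of 188 months = 37 months (rounded down)
After reduction: 188 − 37 = 151 months
Less pre-trial detention credit: 151 months − 4 months = 147 months
Minimum 53 months: 147 months meets the minimum, no increase.

147 months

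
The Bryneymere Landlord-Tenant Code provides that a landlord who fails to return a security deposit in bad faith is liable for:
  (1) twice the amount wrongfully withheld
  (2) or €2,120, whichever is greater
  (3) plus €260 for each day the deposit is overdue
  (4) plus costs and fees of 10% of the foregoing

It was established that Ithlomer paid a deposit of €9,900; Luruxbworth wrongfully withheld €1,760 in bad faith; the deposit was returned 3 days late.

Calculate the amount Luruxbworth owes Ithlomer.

€4,730

Doubled: 2 × €1,760 = €3,520
Minimum €2,120: €3,520 meets the minimum, no increase.
Late-return penalty: 3 × €260 = €780
Damages plus late penalty: €3,520 + €780 = €4,300
Costs and fees: 10% of €4,300 = €430
Total recovery: €4,300 + €430 = €4,730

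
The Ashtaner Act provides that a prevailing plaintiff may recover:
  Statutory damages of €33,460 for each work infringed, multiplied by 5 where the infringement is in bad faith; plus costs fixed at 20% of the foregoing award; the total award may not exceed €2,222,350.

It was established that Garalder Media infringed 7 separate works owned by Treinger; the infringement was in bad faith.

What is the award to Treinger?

Statutory damages: 7 × €33,460 = €234,220
Multiplied by 5: 5 × €234,220 = €1,171,100
Costs: 20% of €1,171,100 = €234,220
Award plus costs: €1,171,100 + €234,220 = €1,405,320
Cap at €2,222,350: €1,405,320 is within the cap, no reduction.

€1,405,320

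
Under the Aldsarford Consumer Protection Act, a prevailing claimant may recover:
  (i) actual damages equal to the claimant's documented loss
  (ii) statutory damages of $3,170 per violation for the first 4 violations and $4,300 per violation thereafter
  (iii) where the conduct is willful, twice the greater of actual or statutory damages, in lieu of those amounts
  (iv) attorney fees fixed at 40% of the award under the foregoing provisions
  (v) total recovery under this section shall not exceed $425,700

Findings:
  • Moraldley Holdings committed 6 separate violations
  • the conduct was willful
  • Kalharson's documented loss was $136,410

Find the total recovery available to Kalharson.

$381,948

First 4 violations: 4 × $3,170 = $12,680
Remaining violations: (6 − 4) × $4,300 = $8,600
Statutory damages: $12,680 + $8,600 = $21,280
Greater of actual damages ($136,410) or statutory damages ($21,280): $136,410
Doubled: 2 × $136,410 = $272,820
Attorney fees: 40% of $272,820 = $109,128
Total before cap: $272,820 + $109,128 = $381,948
Cap at $425,700: $381,948 is within the cap, no reduction.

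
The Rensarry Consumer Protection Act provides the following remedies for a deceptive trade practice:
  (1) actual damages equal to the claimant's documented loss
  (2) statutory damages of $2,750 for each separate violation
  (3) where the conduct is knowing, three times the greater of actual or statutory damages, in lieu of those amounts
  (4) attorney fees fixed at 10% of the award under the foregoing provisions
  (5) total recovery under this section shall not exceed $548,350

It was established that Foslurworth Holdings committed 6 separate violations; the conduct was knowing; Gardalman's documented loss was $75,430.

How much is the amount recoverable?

$248,919

Statutory damages: 6 × $2,750 = $16,500
Greater of actual damages ($75,430) or statutory damages ($16,500): $75,430
Trebled: 3 × $75,430 = $226,290
Attorney fees: 10% of $226,290 = $22,629
Total before cap: $226,290 + $22,629 = $248,919
Cap at $548,350: $248,919 is within the cap, no reduction.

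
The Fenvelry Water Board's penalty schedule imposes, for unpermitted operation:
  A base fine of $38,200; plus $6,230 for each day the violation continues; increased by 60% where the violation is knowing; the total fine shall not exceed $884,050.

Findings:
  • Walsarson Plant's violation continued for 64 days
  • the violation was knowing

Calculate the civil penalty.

Civil penalty: $699,072

Per-day component: 64 × $6,230 = $398,720
Base plus per-day: $38,200 + $398,720 = $436,920
Enhancement: 60% of $436,920 = $262,152
Enhanced fine: $436,920 + $262,152 = $699,072
Cap at $884,050: $699,072 is within the cap, no reduction.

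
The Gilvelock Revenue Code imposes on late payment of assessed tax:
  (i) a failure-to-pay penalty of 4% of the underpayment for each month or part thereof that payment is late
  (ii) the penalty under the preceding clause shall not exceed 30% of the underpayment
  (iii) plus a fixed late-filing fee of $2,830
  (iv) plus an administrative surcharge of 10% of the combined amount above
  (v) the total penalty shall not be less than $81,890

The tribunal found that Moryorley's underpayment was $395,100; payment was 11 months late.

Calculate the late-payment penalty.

Accrued rate: 4% × 11 = 44%, capped at 30% → 30%
Failure-to-pay penalty: 30% of $395,100 = $118,530
Penalty before surcharge: $118,530 + $2,830 = $121,360
Administrative surcharge: 10% of $121,360 = $12,136
Total penalty: $121,360 + $12,136 = $133,496
Minimum $81,890: $133,496 meets the minimum, no increase.

$133,496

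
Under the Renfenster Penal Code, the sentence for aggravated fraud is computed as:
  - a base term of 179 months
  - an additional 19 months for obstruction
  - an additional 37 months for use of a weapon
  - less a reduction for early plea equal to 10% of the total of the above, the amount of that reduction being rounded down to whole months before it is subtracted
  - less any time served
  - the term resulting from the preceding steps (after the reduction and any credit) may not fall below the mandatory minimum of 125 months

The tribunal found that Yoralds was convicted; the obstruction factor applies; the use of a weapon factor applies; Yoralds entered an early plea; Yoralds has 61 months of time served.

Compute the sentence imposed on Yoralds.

Obstruction enhancement: +19 months
Use of a weapon enhancement: +37 months
Adjusted term: 179 months + 19 months + 37 months = 235 months
Early plea reduction: 10% of 235 months = 23 months (rounded down)
After reduction: 235 − 23 = 212 months
Less time served: 212 months − 61 months = 151 months
Minimum 125 months: 151 months meets the minimum, no increase.

151 months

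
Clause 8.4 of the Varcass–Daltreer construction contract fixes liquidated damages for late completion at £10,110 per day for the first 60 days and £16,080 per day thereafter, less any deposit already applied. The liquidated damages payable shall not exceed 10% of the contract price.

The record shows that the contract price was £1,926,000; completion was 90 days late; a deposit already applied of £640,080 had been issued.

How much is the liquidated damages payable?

£192,600

First 60 days: 60 × £10,110 = £606,600
Remaining days: (90 − 60) × £16,080 = £482,400
Accrued per-day damages: £606,600 + £482,400 = £1,089,000
Less deposit already applied: £1,089,000 − £640,080 = £448,920
Cap: 10% of £1,926,000 = £192,600
Cap at £192,600: £448,920 exceeds the cap → £192,600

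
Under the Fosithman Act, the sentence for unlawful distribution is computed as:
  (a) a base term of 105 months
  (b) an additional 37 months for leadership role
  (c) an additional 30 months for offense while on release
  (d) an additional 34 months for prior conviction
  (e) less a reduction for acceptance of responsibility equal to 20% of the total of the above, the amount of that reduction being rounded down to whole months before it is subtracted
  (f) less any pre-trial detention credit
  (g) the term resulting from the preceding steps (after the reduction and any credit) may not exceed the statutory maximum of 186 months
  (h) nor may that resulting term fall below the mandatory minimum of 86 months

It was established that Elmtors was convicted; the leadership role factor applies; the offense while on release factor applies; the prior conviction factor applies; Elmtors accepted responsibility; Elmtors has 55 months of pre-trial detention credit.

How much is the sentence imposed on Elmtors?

110 months

Leadership role enhancement: +37 months
Offense while on release enhancement: +30 months
Prior conviction enhancement: +34 months
Adjusted term: 105 months + 37 months + 30 months + 34 months = 206 months
Acceptance of responsibility reduction: 20% of 206 months = 41 months (rounded down)
After reduction: 206 − 41 = 165 months
Less pre-trial detention credit: 165 months − 55 months = 110 months
Cap at 186 months: 110 months is within the cap, no reduction.
Minimum 86 months: 110 months meets the minimum, no increase.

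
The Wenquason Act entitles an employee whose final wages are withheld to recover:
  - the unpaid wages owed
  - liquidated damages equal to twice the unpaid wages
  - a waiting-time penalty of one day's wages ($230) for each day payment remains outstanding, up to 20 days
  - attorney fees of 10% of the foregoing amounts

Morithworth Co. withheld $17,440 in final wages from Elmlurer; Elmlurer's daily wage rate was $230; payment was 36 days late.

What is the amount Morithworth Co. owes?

Doubled: 2 × $17,440 = $34,880
Penalty days: min(36, 20) = 20
Waiting-time penalty: 20 × $230 = $4,600
Subtotal: $17,440 + $34,880 + $4,600 = $56,920
Attorney fees: 10% of $56,920 = $5,692
Total award: $56,920 + $5,692 = $62,612

$62,612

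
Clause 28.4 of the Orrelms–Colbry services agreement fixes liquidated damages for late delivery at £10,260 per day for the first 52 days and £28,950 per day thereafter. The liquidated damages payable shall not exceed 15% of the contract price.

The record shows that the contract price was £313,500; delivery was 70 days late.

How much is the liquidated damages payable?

First 52 days: 52 × £10,260 = £533,520
Remaining days: (70 − 52) × £28,950 = £521,100
Accrued per-day damages: £533,520 + £521,100 = £1,054,620
Cap: 15% of £313,500 = £47,025
Cap at £47,025: £1,054,620 exceeds the cap → £47,025

Liquidated damages: £47,025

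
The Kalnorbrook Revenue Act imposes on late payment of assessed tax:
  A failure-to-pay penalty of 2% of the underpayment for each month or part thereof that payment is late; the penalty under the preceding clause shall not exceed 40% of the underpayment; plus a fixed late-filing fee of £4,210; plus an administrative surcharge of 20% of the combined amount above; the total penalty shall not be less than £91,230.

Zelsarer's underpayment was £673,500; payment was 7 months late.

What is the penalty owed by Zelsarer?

£118,200

Accrued rate: 2% × 7 = 14%, capped at 40% → 14%
Failure-to-pay penalty: 14% of £673,500 = £94,290
Penalty before surcharge: £94,290 + £4,210 = £98,500
Administrative surcharge: 20% of £98,500 = £19,700
Total penalty: £98,500 + £19,700 = £118,200
Minimum £91,230: £118,200 meets the minimum, no increase.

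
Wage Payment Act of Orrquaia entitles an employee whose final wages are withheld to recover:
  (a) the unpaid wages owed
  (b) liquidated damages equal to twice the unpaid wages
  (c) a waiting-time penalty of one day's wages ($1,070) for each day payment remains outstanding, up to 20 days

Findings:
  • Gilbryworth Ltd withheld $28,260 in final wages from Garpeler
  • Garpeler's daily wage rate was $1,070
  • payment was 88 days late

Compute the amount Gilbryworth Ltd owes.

Doubled: 2 × $28,260 = $56,520
Penalty days: min(88, 20) = 20
Waiting-time penalty: 20 × $1,070 = $21,400
Total award: $28,260 + $56,520 + $21,400 = $106,180

$106,180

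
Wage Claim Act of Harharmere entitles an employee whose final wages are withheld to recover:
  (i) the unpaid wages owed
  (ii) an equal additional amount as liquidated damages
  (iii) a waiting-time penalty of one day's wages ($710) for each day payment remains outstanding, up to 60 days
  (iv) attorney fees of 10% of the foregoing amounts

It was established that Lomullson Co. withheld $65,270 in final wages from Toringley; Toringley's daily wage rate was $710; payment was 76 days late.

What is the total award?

Liquidated damages (equal amount): $65,270
Penalty days: min(76, 60) = 60
Waiting-time penalty: 60 × $710 = $42,600
Subtotal: $65,270 + $65,270 + $42,600 = $173,140
Attorney fees: 10% of $173,140 = $17,314
Total award: $173,140 + $17,314 = $190,454

$190,454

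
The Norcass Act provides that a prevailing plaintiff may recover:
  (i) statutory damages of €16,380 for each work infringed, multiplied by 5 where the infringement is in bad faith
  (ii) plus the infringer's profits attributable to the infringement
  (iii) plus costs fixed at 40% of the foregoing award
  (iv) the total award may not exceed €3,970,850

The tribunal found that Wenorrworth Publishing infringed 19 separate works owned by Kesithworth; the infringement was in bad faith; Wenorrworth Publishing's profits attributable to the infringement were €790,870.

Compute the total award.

Statutory damages: 19 × €16,380 = €311,220
Multiplied by 5: 5 × €311,220 = €1,556,100
Combined award: €1,556,100 + €790,870 = €2,346,970
Costs: 40% of €2,346,970 = €938,788
Award plus costs: €2,346,970 + €938,788 = €3,285,758
Cap at €3,970,850: €3,285,758 is within the cap, no reduction.

€3,285,758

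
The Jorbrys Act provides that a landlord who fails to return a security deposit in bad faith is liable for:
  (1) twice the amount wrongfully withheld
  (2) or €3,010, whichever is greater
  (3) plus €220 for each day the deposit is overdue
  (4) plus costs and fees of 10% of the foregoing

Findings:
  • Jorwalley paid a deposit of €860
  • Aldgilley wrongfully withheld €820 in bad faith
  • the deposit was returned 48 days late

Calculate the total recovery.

€14,927

Doubled: 2 × €820 = €1,640
Minimum €3,010: €1,640 is below the minimum → €3,010
Late-return penalty: 48 × €220 = €10,560
Damages plus late penalty: €3,010 + €10,560 = €13,570
Costs and fees: 10% of €13,570 = €1,357
Total recovery: €13,570 + €1,357 = €14,927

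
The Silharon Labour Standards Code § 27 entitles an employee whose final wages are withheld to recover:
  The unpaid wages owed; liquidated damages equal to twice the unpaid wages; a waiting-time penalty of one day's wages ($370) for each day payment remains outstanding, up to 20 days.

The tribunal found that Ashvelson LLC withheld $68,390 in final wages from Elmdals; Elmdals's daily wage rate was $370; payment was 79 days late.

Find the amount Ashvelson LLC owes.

Doubled: 2 × $68,390 = $136,780
Penalty days: min(79, 20) = 20
Waiting-time penalty: 20 × $370 = $7,400
Total award: $68,390 + $136,780 + $7,400 = $212,570

Total award: $212,570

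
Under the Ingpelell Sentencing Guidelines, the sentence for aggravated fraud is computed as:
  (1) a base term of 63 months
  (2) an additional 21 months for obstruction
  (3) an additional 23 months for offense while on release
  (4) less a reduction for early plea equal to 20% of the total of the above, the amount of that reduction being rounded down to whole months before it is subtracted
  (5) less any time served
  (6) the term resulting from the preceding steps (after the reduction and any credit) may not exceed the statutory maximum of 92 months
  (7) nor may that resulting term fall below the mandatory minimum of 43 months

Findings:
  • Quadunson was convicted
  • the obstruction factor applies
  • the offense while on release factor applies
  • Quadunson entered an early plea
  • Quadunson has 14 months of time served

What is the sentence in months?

72 months

Obstruction enhancement: +21 months
Offense while on release enhancement: +23 months
Adjusted term: 63 months + 21 months + 23 months = 107 months
Early plea reduction: 20% of 107 months = 21 months (rounded down)
After reduction: 107 − 21 = 86 months
Less time served: 86 months − 14 months = 72 months
Cap at 92 months: 72 months is within the cap, no reduction.
Minimum 43 months: 72 months meets the minimum, no increase.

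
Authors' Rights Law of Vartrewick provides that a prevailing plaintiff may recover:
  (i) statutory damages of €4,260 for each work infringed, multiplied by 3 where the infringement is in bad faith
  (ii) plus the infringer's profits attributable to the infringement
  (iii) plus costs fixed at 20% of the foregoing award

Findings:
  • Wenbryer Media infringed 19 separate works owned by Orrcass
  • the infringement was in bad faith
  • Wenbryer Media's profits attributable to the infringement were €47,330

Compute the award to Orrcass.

Award: €348,180

Statutory damages: 19 × €4,260 = €80,940
Trebled: 3 × €80,940 = €242,820
Combined award: €242,820 + €47,330 = €290,150
Costs: 20% of €290,150 = €58,030
Award plus costs: €290,150 + €58,030 = €348,180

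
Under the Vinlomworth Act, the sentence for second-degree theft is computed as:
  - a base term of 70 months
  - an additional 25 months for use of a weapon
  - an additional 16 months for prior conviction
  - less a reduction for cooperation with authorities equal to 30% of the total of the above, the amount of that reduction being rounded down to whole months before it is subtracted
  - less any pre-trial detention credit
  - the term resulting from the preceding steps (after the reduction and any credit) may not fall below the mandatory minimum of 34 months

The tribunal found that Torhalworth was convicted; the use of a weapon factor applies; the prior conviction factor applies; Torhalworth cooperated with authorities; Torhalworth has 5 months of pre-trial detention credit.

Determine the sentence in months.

Use of a weapon enhancement: +25 months
Prior conviction enhancement: +16 months
Adjusted term: 70 months + 25 months + 16 months = 111 months
Cooperation with authorities reduction: 30% of 111 months = 33 months (rounded down)
After reduction: 111 − 33 = 78 months
Less pre-trial detention credit: 78 months − 5 months = 73 months
Minimum 34 months: 73 months meets the minimum, no increase.

73 months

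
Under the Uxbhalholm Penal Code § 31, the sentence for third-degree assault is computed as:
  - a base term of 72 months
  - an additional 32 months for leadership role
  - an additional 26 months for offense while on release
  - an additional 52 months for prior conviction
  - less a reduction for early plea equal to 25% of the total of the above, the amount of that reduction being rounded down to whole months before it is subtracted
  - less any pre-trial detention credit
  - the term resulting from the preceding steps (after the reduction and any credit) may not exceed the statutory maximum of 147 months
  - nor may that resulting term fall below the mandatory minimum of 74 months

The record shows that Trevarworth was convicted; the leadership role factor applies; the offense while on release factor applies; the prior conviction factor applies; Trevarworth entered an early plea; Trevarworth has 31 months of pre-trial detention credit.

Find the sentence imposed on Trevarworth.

106 months

Leadership role enhancement: +32 months
Offense while on release enhancement: +26 months
Prior conviction enhancement: +52 months
Adjusted term: 72 months + 32 months + 26 months + 52 months = 182 months
Early plea reduction: 25% of 182 months = 45 months (rounded down)
After reduction: 182 − 45 = 137 months
Less pre-trial detention credit: 137 months − 31 months = 106 months
Cap at 147 months: 106 months is within the cap, no reduction.
Minimum 74 months: 106 months meets the minimum, no increase.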